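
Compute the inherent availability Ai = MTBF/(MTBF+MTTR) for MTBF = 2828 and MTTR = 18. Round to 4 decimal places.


MTBF = 2828
MTTR = 18
MTBF + MTTR = 2846
Ai = 2828 / 2846
Ai = 0.9937

0.9937


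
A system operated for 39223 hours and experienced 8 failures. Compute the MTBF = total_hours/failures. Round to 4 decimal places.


total_hours = 39223
failures = 8
MTBF = 39223 / 8
MTBF = 4902.875

4902.875


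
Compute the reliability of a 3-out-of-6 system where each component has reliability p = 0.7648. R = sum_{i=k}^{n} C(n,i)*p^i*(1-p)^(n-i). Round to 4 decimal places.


k = 3, n = 6, p = 0.7648
i=3: C(6,3)=20 * 0.7648^3 * 0.2352^3 = 0.1164
i=4: C(6,4)=15 * 0.7648^4 * 0.2352^2 = 0.2839
i=5: C(6,5)=6 * 0.7648^5 * 0.2352^1 = 0.3693
i=6: C(6,6)=1 * 0.7648^6 * 0.2352^0 = 0.2001
R = sum of terms = 0.9697

0.9697


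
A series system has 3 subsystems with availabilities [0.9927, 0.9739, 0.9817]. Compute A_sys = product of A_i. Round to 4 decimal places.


Subsystems: [0.9927, 0.9739, 0.9817]
After subsystem 1 (A=0.9927): product = 0.9927
After subsystem 2 (A=0.9739): product = 0.9668
After subsystem 3 (A=0.9817): product = 0.9491
A_sys = 0.9491

0.9491


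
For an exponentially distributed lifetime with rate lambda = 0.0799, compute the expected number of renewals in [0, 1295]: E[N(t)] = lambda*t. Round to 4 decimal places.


lambda = 0.0799
t = 1295
E[N(t)] = lambda * t
E[N(t)] = 0.0799 * 1295
E[N(t)] = 103.4705

103.4705


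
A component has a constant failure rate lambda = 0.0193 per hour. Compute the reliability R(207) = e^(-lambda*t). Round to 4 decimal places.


lambda = 0.0193
t = 207
lambda * t = 3.9951
R(t) = e^(-3.9951)
R(t) = 0.0184

0.0184


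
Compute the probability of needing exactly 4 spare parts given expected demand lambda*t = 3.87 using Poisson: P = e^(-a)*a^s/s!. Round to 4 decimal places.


a = 3.87, s = 4
e^(-a) = e^(-3.87) = 0.0209
a^s = 3.87^4 = 224.3075
s! = 24
P = 0.0209 * 224.3075 / 24
P = 0.1949

0.1949


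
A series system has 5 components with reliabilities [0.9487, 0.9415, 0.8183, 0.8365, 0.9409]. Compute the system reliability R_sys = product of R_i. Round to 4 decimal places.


Components: [0.9487, 0.9415, 0.8183, 0.8365, 0.9409]
After component 1 (R=0.9487): product = 0.9487
After component 2 (R=0.9415): product = 0.8932
After component 3 (R=0.8183): product = 0.7309
After component 4 (R=0.8365): product = 0.6114
After component 5 (R=0.9409): product = 0.5753
R_sys = 0.5753

0.5753


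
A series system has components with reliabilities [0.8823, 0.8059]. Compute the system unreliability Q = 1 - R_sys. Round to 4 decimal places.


Components: [0.8823, 0.8059]
After component 1: product = 0.8823
After component 2: product = 0.711
R_sys = 0.711
Q = 1 - 0.711 = 0.289

0.289


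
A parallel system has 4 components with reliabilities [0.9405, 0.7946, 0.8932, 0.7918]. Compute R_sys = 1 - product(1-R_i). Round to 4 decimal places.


Components: [0.9405, 0.7946, 0.8932, 0.7918]
(1 - 0.9405) = 0.0595, running product = 0.0595
(1 - 0.7946) = 0.2054, running product = 0.0122
(1 - 0.8932) = 0.1068, running product = 0.0013
(1 - 0.7918) = 0.2082, running product = 0.0003
Product of (1-R_i) = 0.0003
R_sys = 1 - 0.0003 = 0.9997

0.9997


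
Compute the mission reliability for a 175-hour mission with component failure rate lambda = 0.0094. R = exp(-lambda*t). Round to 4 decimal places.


lambda = 0.0094
mission_time = 175
lambda * t = 0.0094 * 175 = 1.645
R = exp(-1.645)
R = 0.193

0.193


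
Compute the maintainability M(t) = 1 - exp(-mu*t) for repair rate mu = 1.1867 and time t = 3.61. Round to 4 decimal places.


mu = 1.1867, t = 3.61
mu * t = 1.1867 * 3.61 = 4.284
exp(-4.284) = 0.0138
M(t) = 1 - 0.0138
M(t) = 0.9862

0.9862


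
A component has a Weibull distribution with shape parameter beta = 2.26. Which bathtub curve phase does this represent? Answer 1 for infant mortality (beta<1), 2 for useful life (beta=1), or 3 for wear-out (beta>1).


beta = 2.26
Compare beta to 1:
beta < 1 => infant mortality (phase 1)
beta = 1 => useful life (phase 2)
beta > 1 => wear-out (phase 3)
Since beta = 2.26, this is wear-out (increasing failure rate)
Phase = 3

3


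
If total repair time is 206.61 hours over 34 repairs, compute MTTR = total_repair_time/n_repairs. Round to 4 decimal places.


total_repair_time = 206.61
n_repairs = 34
MTTR = 206.61 / 34
MTTR = 6.0768

6.0768


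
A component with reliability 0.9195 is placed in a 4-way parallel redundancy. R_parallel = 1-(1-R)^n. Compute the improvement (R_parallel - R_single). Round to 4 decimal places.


R_single = 0.9195, n = 4
1 - R_single = 0.0805
(1 - R_single)^n = 0.0805^4 = 0.0
R_parallel = 1 - 0.0 = 1.0
Improvement = 1.0 - 0.9195
Improvement = 0.0805

0.0805


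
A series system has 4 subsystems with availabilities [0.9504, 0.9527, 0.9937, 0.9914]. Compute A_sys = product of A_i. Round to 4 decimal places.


Subsystems: [0.9504, 0.9527, 0.9937, 0.9914]
After subsystem 1 (A=0.9504): product = 0.9504
After subsystem 2 (A=0.9527): product = 0.9054
After subsystem 3 (A=0.9937): product = 0.8997
After subsystem 4 (A=0.9914): product = 0.892
A_sys = 0.892

0.892


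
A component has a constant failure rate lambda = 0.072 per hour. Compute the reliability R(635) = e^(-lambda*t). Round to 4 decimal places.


lambda = 0.072
t = 635
lambda * t = 45.72
R(t) = e^(-45.72)
R(t) = 0.0

0.0


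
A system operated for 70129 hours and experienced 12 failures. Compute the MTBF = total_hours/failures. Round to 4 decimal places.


total_hours = 70129
failures = 12
MTBF = 70129 / 12
MTBF = 5844.0833

5844.0833


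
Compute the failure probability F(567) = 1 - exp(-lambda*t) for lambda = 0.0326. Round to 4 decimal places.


lambda = 0.0326, t = 567
lambda * t = 18.4842
exp(-18.4842) = 0.0
F(t) = 1 - 0.0
F(t) = 1.0

1.0


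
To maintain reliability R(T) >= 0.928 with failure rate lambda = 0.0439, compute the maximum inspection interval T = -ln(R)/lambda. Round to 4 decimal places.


R_target = 0.928
lambda = 0.0439
-ln(0.928) = 0.0747
T = 0.0747 / 0.0439
T = 1.7021

1.7021


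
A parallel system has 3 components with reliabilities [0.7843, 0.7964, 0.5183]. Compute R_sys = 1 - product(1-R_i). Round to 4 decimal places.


Components: [0.7843, 0.7964, 0.5183]
(1 - 0.7843) = 0.2157, running product = 0.2157
(1 - 0.7964) = 0.2036, running product = 0.0439
(1 - 0.5183) = 0.4817, running product = 0.0212
Product of (1-R_i) = 0.0212
R_sys = 1 - 0.0212 = 0.9788

0.9788


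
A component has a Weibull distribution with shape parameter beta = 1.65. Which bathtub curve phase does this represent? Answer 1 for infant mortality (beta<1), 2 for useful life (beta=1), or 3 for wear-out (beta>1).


beta = 1.65
Compare beta to 1:
beta < 1 => infant mortality (phase 1)
beta = 1 => useful life (phase 2)
beta > 1 => wear-out (phase 3)
Since beta = 1.65, this is wear-out (increasing failure rate)
Phase = 3

3


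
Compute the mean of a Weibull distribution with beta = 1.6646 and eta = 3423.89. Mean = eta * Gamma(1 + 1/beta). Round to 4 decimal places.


beta = 1.6646, eta = 3423.89
1/beta = 0.6007
1 + 1/beta = 1.6007
Gamma(1.6007) = 0.8936
Mean = 3423.89 * 0.8936
Mean = 3059.5863

3059.5863


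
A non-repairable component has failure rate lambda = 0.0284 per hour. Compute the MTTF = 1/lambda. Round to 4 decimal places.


lambda = 0.0284
MTTF = 1 / 0.0284
MTTF = 35.2113

35.2113


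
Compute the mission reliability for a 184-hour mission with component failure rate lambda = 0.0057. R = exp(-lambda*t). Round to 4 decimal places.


lambda = 0.0057
mission_time = 184
lambda * t = 0.0057 * 184 = 1.0488
R = exp(-1.0488)
R = 0.3504

0.3504


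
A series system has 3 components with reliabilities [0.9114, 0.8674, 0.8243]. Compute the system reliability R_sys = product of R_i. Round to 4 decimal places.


Components: [0.9114, 0.8674, 0.8243]
After component 1 (R=0.9114): product = 0.9114
After component 2 (R=0.8674): product = 0.7905
After component 3 (R=0.8243): product = 0.6516
R_sys = 0.6516

0.6516


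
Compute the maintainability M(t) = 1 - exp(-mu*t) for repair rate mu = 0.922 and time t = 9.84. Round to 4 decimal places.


mu = 0.922, t = 9.84
mu * t = 0.922 * 9.84 = 9.0725
exp(-9.0725) = 0.0001
M(t) = 1 - 0.0001
M(t) = 0.9999

0.9999


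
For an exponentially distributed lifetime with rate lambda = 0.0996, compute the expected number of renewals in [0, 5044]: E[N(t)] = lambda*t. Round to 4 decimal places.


lambda = 0.0996
t = 5044
E[N(t)] = lambda * t
E[N(t)] = 0.0996 * 5044
E[N(t)] = 502.3824

502.3824


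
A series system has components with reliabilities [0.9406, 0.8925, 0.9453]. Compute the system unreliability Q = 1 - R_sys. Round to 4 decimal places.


Components: [0.9406, 0.8925, 0.9453]
After component 1: product = 0.9406
After component 2: product = 0.8395
After component 3: product = 0.7936
R_sys = 0.7936
Q = 1 - 0.7936 = 0.2064

0.2064


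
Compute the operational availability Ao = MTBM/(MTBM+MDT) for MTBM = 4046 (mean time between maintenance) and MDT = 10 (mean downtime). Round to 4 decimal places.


MTBM = 4046
MDT = 10
MTBM + MDT = 4056
Ao = 4046 / 4056
Ao = 0.9975

0.9975


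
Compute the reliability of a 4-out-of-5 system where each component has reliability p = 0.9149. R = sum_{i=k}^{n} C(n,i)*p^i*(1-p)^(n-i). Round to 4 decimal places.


k = 4, n = 5, p = 0.9149
i=4: C(5,4)=5 * 0.9149^4 * 0.0851^1 = 0.2981
i=5: C(5,5)=1 * 0.9149^5 * 0.0851^0 = 0.641
R = sum of terms = 0.9391

0.9391


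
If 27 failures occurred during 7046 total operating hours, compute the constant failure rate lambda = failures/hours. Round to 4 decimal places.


failures = 27
total_hours = 7046
lambda = 27 / 7046
lambda = 0.0038

0.0038


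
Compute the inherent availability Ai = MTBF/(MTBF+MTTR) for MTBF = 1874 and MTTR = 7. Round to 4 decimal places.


MTBF = 1874
MTTR = 7
MTBF + MTTR = 1881
Ai = 1874 / 1881
Ai = 0.9963

0.9963


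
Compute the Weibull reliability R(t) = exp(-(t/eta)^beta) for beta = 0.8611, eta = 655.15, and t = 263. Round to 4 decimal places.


beta = 0.8611, eta = 655.15, t = 263
t/eta = 263 / 655.15 = 0.4014
(t/eta)^beta = 0.4014^0.8611 = 0.4557
R(t) = exp(-0.4557)
R(t) = 0.634

0.634


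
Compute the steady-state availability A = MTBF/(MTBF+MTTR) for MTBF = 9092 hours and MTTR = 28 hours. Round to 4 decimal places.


MTBF = 9092
MTTR = 28
MTBF + MTTR = 9120
A = 9092 / 9120
A = 0.9969

0.9969


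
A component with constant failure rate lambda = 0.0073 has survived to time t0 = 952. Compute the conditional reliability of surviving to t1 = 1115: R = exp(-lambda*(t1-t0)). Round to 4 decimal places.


lambda = 0.0073
t0 = 952, t1 = 1115
t1 - t0 = 163
lambda * (t1-t0) = 0.0073 * 163 = 1.1899
R = exp(-1.1899)
R = 0.3043

0.3043


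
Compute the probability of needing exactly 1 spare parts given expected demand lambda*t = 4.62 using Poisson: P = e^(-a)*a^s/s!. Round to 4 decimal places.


a = 4.62, s = 1
e^(-a) = e^(-4.62) = 0.0099
a^s = 4.62^1 = 4.62
s! = 1
P = 0.0099 * 4.62 / 1
P = 0.0455

0.0455


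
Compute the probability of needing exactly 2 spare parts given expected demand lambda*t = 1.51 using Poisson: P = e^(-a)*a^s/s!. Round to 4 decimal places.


a = 1.51, s = 2
e^(-a) = e^(-1.51) = 0.2209
a^s = 1.51^2 = 2.2801
s! = 2
P = 0.2209 * 2.2801 / 2
P = 0.2518

0.2518


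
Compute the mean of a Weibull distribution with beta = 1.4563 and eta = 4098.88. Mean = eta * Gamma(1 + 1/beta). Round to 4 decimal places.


beta = 1.4563, eta = 4098.88
1/beta = 0.6867
1 + 1/beta = 1.6867
Gamma(1.6867) = 0.9062
Mean = 4098.88 * 0.9062
Mean = 3714.3258

3714.3258


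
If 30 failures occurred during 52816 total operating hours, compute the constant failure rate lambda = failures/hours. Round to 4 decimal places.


failures = 30
total_hours = 52816
lambda = 30 / 52816
lambda = 0.0006

0.0006


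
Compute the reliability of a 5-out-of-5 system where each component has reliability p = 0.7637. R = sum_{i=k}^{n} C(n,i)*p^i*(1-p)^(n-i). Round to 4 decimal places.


k = 5, n = 5, p = 0.7637
i=5: C(5,5)=1 * 0.7637^5 * 0.2363^0 = 0.2598
R = sum of terms = 0.2598

0.2598


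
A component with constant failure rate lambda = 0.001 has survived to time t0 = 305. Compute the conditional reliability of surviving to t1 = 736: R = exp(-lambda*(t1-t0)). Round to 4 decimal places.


lambda = 0.001
t0 = 305, t1 = 736
t1 - t0 = 431
lambda * (t1-t0) = 0.001 * 431 = 0.431
R = exp(-0.431)
R = 0.6499

0.6499


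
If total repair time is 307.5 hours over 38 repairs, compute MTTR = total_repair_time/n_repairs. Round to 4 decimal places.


total_repair_time = 307.5
n_repairs = 38
MTTR = 307.5 / 38
MTTR = 8.0921

8.0921


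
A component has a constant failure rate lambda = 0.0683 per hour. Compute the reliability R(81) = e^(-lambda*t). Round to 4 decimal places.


lambda = 0.0683
t = 81
lambda * t = 5.5323
R(t) = e^(-5.5323)
R(t) = 0.004

0.004


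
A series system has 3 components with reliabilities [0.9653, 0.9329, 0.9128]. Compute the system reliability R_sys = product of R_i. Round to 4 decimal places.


Components: [0.9653, 0.9329, 0.9128]
After component 1 (R=0.9653): product = 0.9653
After component 2 (R=0.9329): product = 0.9005
After component 3 (R=0.9128): product = 0.822
R_sys = 0.822

0.822


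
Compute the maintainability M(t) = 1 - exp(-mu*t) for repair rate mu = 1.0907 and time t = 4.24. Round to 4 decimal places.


mu = 1.0907, t = 4.24
mu * t = 1.0907 * 4.24 = 4.6246
exp(-4.6246) = 0.0098
M(t) = 1 - 0.0098
M(t) = 0.9902

0.9902


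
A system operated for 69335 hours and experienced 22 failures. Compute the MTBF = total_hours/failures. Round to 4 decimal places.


total_hours = 69335
failures = 22
MTBF = 69335 / 22
MTBF = 3151.5909

3151.5909


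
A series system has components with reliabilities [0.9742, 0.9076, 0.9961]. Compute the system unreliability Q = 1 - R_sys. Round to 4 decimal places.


Components: [0.9742, 0.9076, 0.9961]
After component 1: product = 0.9742
After component 2: product = 0.8842
After component 3: product = 0.8807
R_sys = 0.8807
Q = 1 - 0.8807 = 0.1193

0.1193


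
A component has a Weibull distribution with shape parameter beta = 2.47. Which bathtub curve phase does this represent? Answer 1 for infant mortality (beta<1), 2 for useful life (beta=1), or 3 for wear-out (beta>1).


beta = 2.47
Compare beta to 1:
beta < 1 => infant mortality (phase 1)
beta = 1 => useful life (phase 2)
beta > 1 => wear-out (phase 3)
Since beta = 2.47, this is wear-out (increasing failure rate)
Phase = 3

3


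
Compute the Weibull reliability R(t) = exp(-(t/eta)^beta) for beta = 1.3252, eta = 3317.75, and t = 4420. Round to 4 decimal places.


beta = 1.3252, eta = 3317.75, t = 4420
t/eta = 4420 / 3317.75 = 1.3322
(t/eta)^beta = 1.3322^1.3252 = 1.4625
R(t) = exp(-1.4625)
R(t) = 0.2317

0.2317


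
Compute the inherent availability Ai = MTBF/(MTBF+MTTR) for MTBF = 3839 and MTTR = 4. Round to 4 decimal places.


MTBF = 3839
MTTR = 4
MTBF + MTTR = 3843
Ai = 3839 / 3843
Ai = 0.999

0.999


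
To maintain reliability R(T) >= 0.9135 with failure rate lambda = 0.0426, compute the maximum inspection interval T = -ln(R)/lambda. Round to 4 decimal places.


R_target = 0.9135
lambda = 0.0426
-ln(0.9135) = 0.0905
T = 0.0905 / 0.0426
T = 2.1238

2.1238


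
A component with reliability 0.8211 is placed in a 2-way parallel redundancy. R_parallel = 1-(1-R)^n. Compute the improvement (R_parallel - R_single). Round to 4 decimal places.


R_single = 0.8211, n = 2
1 - R_single = 0.1789
(1 - R_single)^n = 0.1789^2 = 0.032
R_parallel = 1 - 0.032 = 0.968
Improvement = 0.968 - 0.8211
Improvement = 0.1469

0.1469


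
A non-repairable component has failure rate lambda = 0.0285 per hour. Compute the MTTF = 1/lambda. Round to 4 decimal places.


lambda = 0.0285
MTTF = 1 / 0.0285
MTTF = 35.0877

35.0877


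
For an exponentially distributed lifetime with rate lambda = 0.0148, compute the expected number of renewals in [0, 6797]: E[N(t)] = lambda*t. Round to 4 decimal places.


lambda = 0.0148
t = 6797
E[N(t)] = lambda * t
E[N(t)] = 0.0148 * 6797
E[N(t)] = 100.5956

100.5956


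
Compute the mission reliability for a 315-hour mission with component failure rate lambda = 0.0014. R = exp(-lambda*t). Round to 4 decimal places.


lambda = 0.0014
mission_time = 315
lambda * t = 0.0014 * 315 = 0.441
R = exp(-0.441)
R = 0.6434

0.6434


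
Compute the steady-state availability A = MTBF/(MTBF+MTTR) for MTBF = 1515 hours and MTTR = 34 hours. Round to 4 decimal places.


MTBF = 1515
MTTR = 34
MTBF + MTTR = 1549
A = 1515 / 1549
A = 0.9781

0.9781


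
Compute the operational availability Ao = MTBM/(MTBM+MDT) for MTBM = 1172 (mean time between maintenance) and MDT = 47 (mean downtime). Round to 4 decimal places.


MTBM = 1172
MDT = 47
MTBM + MDT = 1219
Ao = 1172 / 1219
Ao = 0.9614

0.9614


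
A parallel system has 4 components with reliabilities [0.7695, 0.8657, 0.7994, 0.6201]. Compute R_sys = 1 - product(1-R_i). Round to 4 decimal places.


Components: [0.7695, 0.8657, 0.7994, 0.6201]
(1 - 0.7695) = 0.2305, running product = 0.2305
(1 - 0.8657) = 0.1343, running product = 0.031
(1 - 0.7994) = 0.2006, running product = 0.0062
(1 - 0.6201) = 0.3799, running product = 0.0024
Product of (1-R_i) = 0.0024
R_sys = 1 - 0.0024 = 0.9976

0.9976


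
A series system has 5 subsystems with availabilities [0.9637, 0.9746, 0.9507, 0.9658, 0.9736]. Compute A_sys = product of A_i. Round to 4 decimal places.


Subsystems: [0.9637, 0.9746, 0.9507, 0.9658, 0.9736]
After subsystem 1 (A=0.9637): product = 0.9637
After subsystem 2 (A=0.9746): product = 0.9392
After subsystem 3 (A=0.9507): product = 0.8929
After subsystem 4 (A=0.9658): product = 0.8624
After subsystem 5 (A=0.9736): product = 0.8396
A_sys = 0.8396

0.8396


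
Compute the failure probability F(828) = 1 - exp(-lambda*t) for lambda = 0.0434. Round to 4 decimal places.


lambda = 0.0434, t = 828
lambda * t = 35.9352
exp(-35.9352) = 0.0
F(t) = 1 - 0.0
F(t) = 1.0

1.0


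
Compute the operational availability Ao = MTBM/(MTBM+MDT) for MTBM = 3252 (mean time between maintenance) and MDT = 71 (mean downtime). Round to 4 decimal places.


MTBM = 3252
MDT = 71
MTBM + MDT = 3323
Ao = 3252 / 3323
Ao = 0.9786

0.9786


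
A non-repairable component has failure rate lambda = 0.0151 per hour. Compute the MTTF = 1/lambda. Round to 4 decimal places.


lambda = 0.0151
MTTF = 1 / 0.0151
MTTF = 66.2252

66.2252


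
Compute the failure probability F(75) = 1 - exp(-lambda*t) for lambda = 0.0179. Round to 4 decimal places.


lambda = 0.0179, t = 75
lambda * t = 1.3425
exp(-1.3425) = 0.2612
F(t) = 1 - 0.2612
F(t) = 0.7388

0.7388


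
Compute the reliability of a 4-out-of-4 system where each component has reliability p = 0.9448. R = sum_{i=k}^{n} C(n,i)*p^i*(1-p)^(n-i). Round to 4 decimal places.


k = 4, n = 4, p = 0.9448
i=4: C(4,4)=1 * 0.9448^4 * 0.0552^0 = 0.7968
R = sum of terms = 0.7968

0.7968


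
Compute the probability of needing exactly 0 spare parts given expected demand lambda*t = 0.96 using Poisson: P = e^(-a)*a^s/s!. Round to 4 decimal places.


a = 0.96, s = 0
e^(-a) = e^(-0.96) = 0.3829
a^s = 0.96^0 = 1.0
s! = 1
P = 0.3829 * 1.0 / 1
P = 0.3829

0.3829


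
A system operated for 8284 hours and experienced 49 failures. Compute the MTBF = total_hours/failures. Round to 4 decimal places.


total_hours = 8284
failures = 49
MTBF = 8284 / 49
MTBF = 169.0612

169.0612


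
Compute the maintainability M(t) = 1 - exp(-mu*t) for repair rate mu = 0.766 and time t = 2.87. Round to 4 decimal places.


mu = 0.766, t = 2.87
mu * t = 0.766 * 2.87 = 2.1984
exp(-2.1984) = 0.111
M(t) = 1 - 0.111
M(t) = 0.889

0.889


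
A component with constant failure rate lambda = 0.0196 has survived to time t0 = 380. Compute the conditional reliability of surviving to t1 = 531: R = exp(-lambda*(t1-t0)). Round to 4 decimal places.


lambda = 0.0196
t0 = 380, t1 = 531
t1 - t0 = 151
lambda * (t1-t0) = 0.0196 * 151 = 2.9596
R = exp(-2.9596)
R = 0.0518

0.0518


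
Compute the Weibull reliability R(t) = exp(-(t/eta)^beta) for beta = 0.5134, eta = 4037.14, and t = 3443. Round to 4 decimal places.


beta = 0.5134, eta = 4037.14, t = 3443
t/eta = 3443 / 4037.14 = 0.8528
(t/eta)^beta = 0.8528^0.5134 = 0.9215
R(t) = exp(-0.9215)
R(t) = 0.3979

0.3979


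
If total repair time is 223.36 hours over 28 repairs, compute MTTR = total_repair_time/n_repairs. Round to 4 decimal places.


total_repair_time = 223.36
n_repairs = 28
MTTR = 223.36 / 28
MTTR = 7.9771

7.9771


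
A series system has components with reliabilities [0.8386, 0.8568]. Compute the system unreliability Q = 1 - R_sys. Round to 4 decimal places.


Components: [0.8386, 0.8568]
After component 1: product = 0.8386
After component 2: product = 0.7185
R_sys = 0.7185
Q = 1 - 0.7185 = 0.2815

0.2815


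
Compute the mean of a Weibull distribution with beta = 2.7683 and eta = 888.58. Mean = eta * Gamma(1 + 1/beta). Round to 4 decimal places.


beta = 2.7683, eta = 888.58
1/beta = 0.3612
1 + 1/beta = 1.3612
Gamma(1.3612) = 0.8901
Mean = 888.58 * 0.8901
Mean = 790.9002

790.9002


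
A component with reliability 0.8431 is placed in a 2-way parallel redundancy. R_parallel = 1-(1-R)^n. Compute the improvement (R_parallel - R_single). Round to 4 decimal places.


R_single = 0.8431, n = 2
1 - R_single = 0.1569
(1 - R_single)^n = 0.1569^2 = 0.0246
R_parallel = 1 - 0.0246 = 0.9754
Improvement = 0.9754 - 0.8431
Improvement = 0.1323

0.1323


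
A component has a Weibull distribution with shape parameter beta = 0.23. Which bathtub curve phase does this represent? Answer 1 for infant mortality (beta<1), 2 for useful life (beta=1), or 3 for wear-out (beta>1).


beta = 0.23
Compare beta to 1:
beta < 1 => infant mortality (phase 1)
beta = 1 => useful life (phase 2)
beta > 1 => wear-out (phase 3)
Since beta = 0.23, this is infant mortality (decreasing failure rate)
Phase = 1

1


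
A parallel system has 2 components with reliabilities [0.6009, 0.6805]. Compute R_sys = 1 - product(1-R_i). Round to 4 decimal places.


Components: [0.6009, 0.6805]
(1 - 0.6009) = 0.3991, running product = 0.3991
(1 - 0.6805) = 0.3195, running product = 0.1275
Product of (1-R_i) = 0.1275
R_sys = 1 - 0.1275 = 0.8725

0.8725


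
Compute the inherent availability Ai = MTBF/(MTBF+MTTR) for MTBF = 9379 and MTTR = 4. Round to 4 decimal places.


MTBF = 9379
MTTR = 4
MTBF + MTTR = 9383
Ai = 9379 / 9383
Ai = 0.9996

0.9996


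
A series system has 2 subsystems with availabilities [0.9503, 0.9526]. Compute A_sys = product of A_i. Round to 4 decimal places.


Subsystems: [0.9503, 0.9526]
After subsystem 1 (A=0.9503): product = 0.9503
After subsystem 2 (A=0.9526): product = 0.9053
A_sys = 0.9053

0.9053


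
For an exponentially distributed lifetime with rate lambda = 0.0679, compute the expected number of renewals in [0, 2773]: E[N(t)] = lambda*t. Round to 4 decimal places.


lambda = 0.0679
t = 2773
E[N(t)] = lambda * t
E[N(t)] = 0.0679 * 2773
E[N(t)] = 188.2867

188.2867


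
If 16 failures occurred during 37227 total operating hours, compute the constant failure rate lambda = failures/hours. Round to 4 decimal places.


failures = 16
total_hours = 37227
lambda = 16 / 37227
lambda = 0.0004

0.0004


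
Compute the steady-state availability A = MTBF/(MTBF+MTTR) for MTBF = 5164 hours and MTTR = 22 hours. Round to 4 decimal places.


MTBF = 5164
MTTR = 22
MTBF + MTTR = 5186
A = 5164 / 5186
A = 0.9958

0.9958


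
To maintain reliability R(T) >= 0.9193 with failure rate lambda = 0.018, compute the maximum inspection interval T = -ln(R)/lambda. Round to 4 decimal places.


R_target = 0.9193
lambda = 0.018
-ln(0.9193) = 0.0841
T = 0.0841 / 0.018
T = 4.6746

4.6746


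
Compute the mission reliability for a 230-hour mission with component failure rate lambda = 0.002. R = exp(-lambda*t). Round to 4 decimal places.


lambda = 0.002
mission_time = 230
lambda * t = 0.002 * 230 = 0.46
R = exp(-0.46)
R = 0.6313

0.6313


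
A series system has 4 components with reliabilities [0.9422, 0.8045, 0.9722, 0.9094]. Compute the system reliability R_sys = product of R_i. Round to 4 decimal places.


Components: [0.9422, 0.8045, 0.9722, 0.9094]
After component 1 (R=0.9422): product = 0.9422
After component 2 (R=0.8045): product = 0.758
After component 3 (R=0.9722): product = 0.7369
After component 4 (R=0.9094): product = 0.6702
R_sys = 0.6702

0.6702


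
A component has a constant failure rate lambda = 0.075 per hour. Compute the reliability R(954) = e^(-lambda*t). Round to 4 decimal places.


lambda = 0.075
t = 954
lambda * t = 71.55
R(t) = e^(-71.55)
R(t) = 0.0

0.0


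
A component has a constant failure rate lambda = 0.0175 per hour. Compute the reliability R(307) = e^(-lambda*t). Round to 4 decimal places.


lambda = 0.0175
t = 307
lambda * t = 5.3725
R(t) = e^(-5.3725)
R(t) = 0.0046

0.0046


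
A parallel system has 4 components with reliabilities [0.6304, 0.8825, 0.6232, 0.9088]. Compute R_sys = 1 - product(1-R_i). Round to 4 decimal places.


Components: [0.6304, 0.8825, 0.6232, 0.9088]
(1 - 0.6304) = 0.3696, running product = 0.3696
(1 - 0.8825) = 0.1175, running product = 0.0434
(1 - 0.6232) = 0.3768, running product = 0.0164
(1 - 0.9088) = 0.0912, running product = 0.0015
Product of (1-R_i) = 0.0015
R_sys = 1 - 0.0015 = 0.9985

0.9985


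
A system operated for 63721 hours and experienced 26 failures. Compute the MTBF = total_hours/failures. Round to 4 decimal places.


total_hours = 63721
failures = 26
MTBF = 63721 / 26
MTBF = 2450.8077

2450.8077


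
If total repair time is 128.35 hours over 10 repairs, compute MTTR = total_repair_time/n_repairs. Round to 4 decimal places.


total_repair_time = 128.35
n_repairs = 10
MTTR = 128.35 / 10
MTTR = 12.835

12.835


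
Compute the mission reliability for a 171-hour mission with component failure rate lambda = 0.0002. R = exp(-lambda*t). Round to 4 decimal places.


lambda = 0.0002
mission_time = 171
lambda * t = 0.0002 * 171 = 0.0342
R = exp(-0.0342)
R = 0.9664

0.9664


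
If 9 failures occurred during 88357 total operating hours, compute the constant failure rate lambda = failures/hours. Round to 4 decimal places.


failures = 9
total_hours = 88357
lambda = 9 / 88357
lambda = 0.0001

0.0001


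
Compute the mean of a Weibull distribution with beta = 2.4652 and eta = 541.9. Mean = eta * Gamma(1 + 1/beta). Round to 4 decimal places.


beta = 2.4652, eta = 541.9
1/beta = 0.4056
1 + 1/beta = 1.4056
Gamma(1.4056) = 0.887
Mean = 541.9 * 0.887
Mean = 480.6495

480.6495


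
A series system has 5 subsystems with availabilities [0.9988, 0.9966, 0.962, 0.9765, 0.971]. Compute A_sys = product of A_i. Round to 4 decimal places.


Subsystems: [0.9988, 0.9966, 0.962, 0.9765, 0.971]
After subsystem 1 (A=0.9988): product = 0.9988
After subsystem 2 (A=0.9966): product = 0.9954
After subsystem 3 (A=0.962): product = 0.9576
After subsystem 4 (A=0.9765): product = 0.9351
After subsystem 5 (A=0.971): product = 0.908
A_sys = 0.908

0.908


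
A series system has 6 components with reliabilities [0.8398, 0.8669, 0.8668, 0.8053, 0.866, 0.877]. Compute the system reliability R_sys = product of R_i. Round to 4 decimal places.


Components: [0.8398, 0.8669, 0.8668, 0.8053, 0.866, 0.877]
After component 1 (R=0.8398): product = 0.8398
After component 2 (R=0.8669): product = 0.728
After component 3 (R=0.8668): product = 0.6311
After component 4 (R=0.8053): product = 0.5082
After component 5 (R=0.866): product = 0.4401
After component 6 (R=0.877): product = 0.386
R_sys = 0.386

0.386


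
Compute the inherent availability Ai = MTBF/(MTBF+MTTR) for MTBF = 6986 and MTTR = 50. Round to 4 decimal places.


MTBF = 6986
MTTR = 50
MTBF + MTTR = 7036
Ai = 6986 / 7036
Ai = 0.9929

0.9929


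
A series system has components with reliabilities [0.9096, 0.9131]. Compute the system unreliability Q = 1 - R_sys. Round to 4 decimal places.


Components: [0.9096, 0.9131]
After component 1: product = 0.9096
After component 2: product = 0.8306
R_sys = 0.8306
Q = 1 - 0.8306 = 0.1694

0.1694


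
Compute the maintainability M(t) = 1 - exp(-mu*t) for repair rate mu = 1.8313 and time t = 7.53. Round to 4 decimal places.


mu = 1.8313, t = 7.53
mu * t = 1.8313 * 7.53 = 13.7897
exp(-13.7897) = 0.0
M(t) = 1 - 0.0
M(t) = 1.0

1.0


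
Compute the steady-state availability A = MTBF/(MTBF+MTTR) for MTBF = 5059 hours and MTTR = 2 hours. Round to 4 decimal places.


MTBF = 5059
MTTR = 2
MTBF + MTTR = 5061
A = 5059 / 5061
A = 0.9996

0.9996


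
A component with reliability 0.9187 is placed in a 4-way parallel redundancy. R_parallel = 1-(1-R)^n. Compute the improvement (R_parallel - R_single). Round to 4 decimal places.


R_single = 0.9187, n = 4
1 - R_single = 0.0813
(1 - R_single)^n = 0.0813^4 = 0.0
R_parallel = 1 - 0.0 = 1.0
Improvement = 1.0 - 0.9187
Improvement = 0.0813

0.0813


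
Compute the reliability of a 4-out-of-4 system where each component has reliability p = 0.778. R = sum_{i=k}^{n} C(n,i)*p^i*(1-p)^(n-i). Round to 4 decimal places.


k = 4, n = 4, p = 0.778
i=4: C(4,4)=1 * 0.778^4 * 0.222^0 = 0.3664
R = sum of terms = 0.3664

0.3664


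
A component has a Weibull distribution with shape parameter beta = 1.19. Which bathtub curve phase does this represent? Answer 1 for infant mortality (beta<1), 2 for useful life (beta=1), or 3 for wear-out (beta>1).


beta = 1.19
Compare beta to 1:
beta < 1 => infant mortality (phase 1)
beta = 1 => useful life (phase 2)
beta > 1 => wear-out (phase 3)
Since beta = 1.19, this is wear-out (increasing failure rate)
Phase = 3

3


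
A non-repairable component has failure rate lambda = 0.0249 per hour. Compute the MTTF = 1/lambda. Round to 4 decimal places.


lambda = 0.0249
MTTF = 1 / 0.0249
MTTF = 40.1606

40.1606


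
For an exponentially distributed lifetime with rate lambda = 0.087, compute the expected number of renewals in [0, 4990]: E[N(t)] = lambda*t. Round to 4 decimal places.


lambda = 0.087
t = 4990
E[N(t)] = lambda * t
E[N(t)] = 0.087 * 4990
E[N(t)] = 434.13

434.13


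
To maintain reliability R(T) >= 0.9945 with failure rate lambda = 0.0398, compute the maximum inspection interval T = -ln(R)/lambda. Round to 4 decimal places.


R_target = 0.9945
lambda = 0.0398
-ln(0.9945) = 0.0055
T = 0.0055 / 0.0398
T = 0.1386

0.1386


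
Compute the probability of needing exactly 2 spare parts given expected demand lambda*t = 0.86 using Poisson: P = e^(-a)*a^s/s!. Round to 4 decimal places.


a = 0.86, s = 2
e^(-a) = e^(-0.86) = 0.4232
a^s = 0.86^2 = 0.7396
s! = 2
P = 0.4232 * 0.7396 / 2
P = 0.1565

0.1565


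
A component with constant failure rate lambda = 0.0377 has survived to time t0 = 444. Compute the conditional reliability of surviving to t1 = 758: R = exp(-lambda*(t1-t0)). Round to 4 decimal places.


lambda = 0.0377
t0 = 444, t1 = 758
t1 - t0 = 314
lambda * (t1-t0) = 0.0377 * 314 = 11.8378
R = exp(-11.8378)
R = 0.0

0.0


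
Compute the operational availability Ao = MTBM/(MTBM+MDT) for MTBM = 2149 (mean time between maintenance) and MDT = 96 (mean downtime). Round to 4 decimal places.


MTBM = 2149
MDT = 96
MTBM + MDT = 2245
Ao = 2149 / 2245
Ao = 0.9572

0.9572


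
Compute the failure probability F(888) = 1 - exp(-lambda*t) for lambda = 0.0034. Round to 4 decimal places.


lambda = 0.0034, t = 888
lambda * t = 3.0192
exp(-3.0192) = 0.0488
F(t) = 1 - 0.0488
F(t) = 0.9512

0.9512


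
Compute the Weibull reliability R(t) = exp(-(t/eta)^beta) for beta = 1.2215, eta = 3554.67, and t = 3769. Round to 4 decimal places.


beta = 1.2215, eta = 3554.67, t = 3769
t/eta = 3769 / 3554.67 = 1.0603
(t/eta)^beta = 1.0603^1.2215 = 1.0741
R(t) = exp(-1.0741)
R(t) = 0.3416

0.3416


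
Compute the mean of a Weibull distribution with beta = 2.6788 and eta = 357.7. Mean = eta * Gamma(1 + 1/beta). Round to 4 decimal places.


beta = 2.6788, eta = 357.7
1/beta = 0.3733
1 + 1/beta = 1.3733
Gamma(1.3733) = 0.889
Mean = 357.7 * 0.889
Mean = 318.012

318.012


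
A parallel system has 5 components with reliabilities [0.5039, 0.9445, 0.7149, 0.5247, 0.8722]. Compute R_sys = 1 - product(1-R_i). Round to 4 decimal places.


Components: [0.5039, 0.9445, 0.7149, 0.5247, 0.8722]
(1 - 0.5039) = 0.4961, running product = 0.4961
(1 - 0.9445) = 0.0555, running product = 0.0275
(1 - 0.7149) = 0.2851, running product = 0.0078
(1 - 0.5247) = 0.4753, running product = 0.0037
(1 - 0.8722) = 0.1278, running product = 0.0005
Product of (1-R_i) = 0.0005
R_sys = 1 - 0.0005 = 0.9995

0.9995


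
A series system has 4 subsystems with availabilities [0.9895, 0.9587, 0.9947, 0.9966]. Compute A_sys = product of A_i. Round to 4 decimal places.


Subsystems: [0.9895, 0.9587, 0.9947, 0.9966]
After subsystem 1 (A=0.9895): product = 0.9895
After subsystem 2 (A=0.9587): product = 0.9486
After subsystem 3 (A=0.9947): product = 0.9436
After subsystem 4 (A=0.9966): product = 0.9404
A_sys = 0.9404

0.9404


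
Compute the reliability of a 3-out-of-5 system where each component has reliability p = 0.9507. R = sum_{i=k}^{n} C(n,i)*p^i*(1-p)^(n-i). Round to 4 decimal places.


k = 3, n = 5, p = 0.9507
i=3: C(5,3)=10 * 0.9507^3 * 0.0493^2 = 0.0209
i=4: C(5,4)=5 * 0.9507^4 * 0.0493^1 = 0.2014
i=5: C(5,5)=1 * 0.9507^5 * 0.0493^0 = 0.7766
R = sum of terms = 0.9989

0.9989


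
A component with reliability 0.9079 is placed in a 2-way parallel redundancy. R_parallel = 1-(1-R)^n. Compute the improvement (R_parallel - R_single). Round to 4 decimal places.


R_single = 0.9079, n = 2
1 - R_single = 0.0921
(1 - R_single)^n = 0.0921^2 = 0.0085
R_parallel = 1 - 0.0085 = 0.9915
Improvement = 0.9915 - 0.9079
Improvement = 0.0836

0.0836


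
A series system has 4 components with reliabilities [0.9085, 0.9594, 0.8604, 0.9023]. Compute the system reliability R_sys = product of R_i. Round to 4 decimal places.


Components: [0.9085, 0.9594, 0.8604, 0.9023]
After component 1 (R=0.9085): product = 0.9085
After component 2 (R=0.9594): product = 0.8716
After component 3 (R=0.8604): product = 0.7499
After component 4 (R=0.9023): product = 0.6767
R_sys = 0.6767

0.6767


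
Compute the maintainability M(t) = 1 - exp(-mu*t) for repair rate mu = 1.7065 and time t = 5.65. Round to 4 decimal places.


mu = 1.7065, t = 5.65
mu * t = 1.7065 * 5.65 = 9.6417
exp(-9.6417) = 0.0001
M(t) = 1 - 0.0001
M(t) = 0.9999

0.9999


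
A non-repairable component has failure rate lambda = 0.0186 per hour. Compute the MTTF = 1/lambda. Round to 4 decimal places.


lambda = 0.0186
MTTF = 1 / 0.0186
MTTF = 53.7634

53.7634


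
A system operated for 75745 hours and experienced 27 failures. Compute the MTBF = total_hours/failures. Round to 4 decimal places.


total_hours = 75745
failures = 27
MTBF = 75745 / 27
MTBF = 2805.3704

2805.3704


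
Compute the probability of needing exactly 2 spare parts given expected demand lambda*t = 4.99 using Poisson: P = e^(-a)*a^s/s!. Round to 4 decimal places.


a = 4.99, s = 2
e^(-a) = e^(-4.99) = 0.0068
a^s = 4.99^2 = 24.9001
s! = 2
P = 0.0068 * 24.9001 / 2
P = 0.0847

0.0847


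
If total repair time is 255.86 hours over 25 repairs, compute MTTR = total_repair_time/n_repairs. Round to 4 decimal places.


total_repair_time = 255.86
n_repairs = 25
MTTR = 255.86 / 25
MTTR = 10.2344

10.2344


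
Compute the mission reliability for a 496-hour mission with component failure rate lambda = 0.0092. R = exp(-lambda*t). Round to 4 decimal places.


lambda = 0.0092
mission_time = 496
lambda * t = 0.0092 * 496 = 4.5632
R = exp(-4.5632)
R = 0.0104

0.0104


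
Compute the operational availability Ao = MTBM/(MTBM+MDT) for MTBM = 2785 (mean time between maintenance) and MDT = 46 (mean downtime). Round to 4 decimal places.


MTBM = 2785
MDT = 46
MTBM + MDT = 2831
Ao = 2785 / 2831
Ao = 0.9838

0.9838


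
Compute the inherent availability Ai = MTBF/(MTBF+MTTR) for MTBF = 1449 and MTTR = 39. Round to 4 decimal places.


MTBF = 1449
MTTR = 39
MTBF + MTTR = 1488
Ai = 1449 / 1488
Ai = 0.9738

0.9738


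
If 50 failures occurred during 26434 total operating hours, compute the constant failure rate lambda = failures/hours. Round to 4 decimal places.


failures = 50
total_hours = 26434
lambda = 50 / 26434
lambda = 0.0019

0.0019


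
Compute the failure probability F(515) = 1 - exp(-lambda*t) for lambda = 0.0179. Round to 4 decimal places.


lambda = 0.0179, t = 515
lambda * t = 9.2185
exp(-9.2185) = 0.0001
F(t) = 1 - 0.0001
F(t) = 0.9999

0.9999


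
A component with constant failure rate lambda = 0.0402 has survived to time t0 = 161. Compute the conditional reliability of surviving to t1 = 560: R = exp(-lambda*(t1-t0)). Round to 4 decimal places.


lambda = 0.0402
t0 = 161, t1 = 560
t1 - t0 = 399
lambda * (t1-t0) = 0.0402 * 399 = 16.0398
R = exp(-16.0398)
R = 0.0

0.0


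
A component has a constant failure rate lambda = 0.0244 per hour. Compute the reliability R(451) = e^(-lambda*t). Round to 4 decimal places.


lambda = 0.0244
t = 451
lambda * t = 11.0044
R(t) = e^(-11.0044)
R(t) = 0.0

0.0


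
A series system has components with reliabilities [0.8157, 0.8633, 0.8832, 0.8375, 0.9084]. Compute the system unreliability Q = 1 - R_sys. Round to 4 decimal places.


Components: [0.8157, 0.8633, 0.8832, 0.8375, 0.9084]
After component 1: product = 0.8157
After component 2: product = 0.7042
After component 3: product = 0.6219
After component 4: product = 0.5209
After component 5: product = 0.4732
R_sys = 0.4732
Q = 1 - 0.4732 = 0.5268

0.5268


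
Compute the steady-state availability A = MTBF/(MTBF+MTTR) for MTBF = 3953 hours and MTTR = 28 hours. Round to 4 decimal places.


MTBF = 3953
MTTR = 28
MTBF + MTTR = 3981
A = 3953 / 3981
A = 0.993

0.993


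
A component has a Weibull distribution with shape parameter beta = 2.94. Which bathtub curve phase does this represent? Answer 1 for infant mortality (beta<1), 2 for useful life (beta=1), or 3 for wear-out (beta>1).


beta = 2.94
Compare beta to 1:
beta < 1 => infant mortality (phase 1)
beta = 1 => useful life (phase 2)
beta > 1 => wear-out (phase 3)
Since beta = 2.94, this is wear-out (increasing failure rate)
Phase = 3

3


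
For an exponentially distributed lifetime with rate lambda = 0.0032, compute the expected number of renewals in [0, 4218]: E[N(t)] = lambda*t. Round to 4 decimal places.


lambda = 0.0032
t = 4218
E[N(t)] = lambda * t
E[N(t)] = 0.0032 * 4218
E[N(t)] = 13.4976

13.4976


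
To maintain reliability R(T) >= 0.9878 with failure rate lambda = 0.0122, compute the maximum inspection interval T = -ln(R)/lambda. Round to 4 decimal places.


R_target = 0.9878
lambda = 0.0122
-ln(0.9878) = 0.0123
T = 0.0123 / 0.0122
T = 1.0062

1.0062


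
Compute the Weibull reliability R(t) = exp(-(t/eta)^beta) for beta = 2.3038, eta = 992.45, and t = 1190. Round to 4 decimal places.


beta = 2.3038, eta = 992.45, t = 1190
t/eta = 1190 / 992.45 = 1.1991
(t/eta)^beta = 1.1991^2.3038 = 1.5192
R(t) = exp(-1.5192)
R(t) = 0.2189

0.2189


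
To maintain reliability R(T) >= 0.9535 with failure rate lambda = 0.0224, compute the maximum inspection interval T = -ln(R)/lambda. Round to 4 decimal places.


R_target = 0.9535
lambda = 0.0224
-ln(0.9535) = 0.0476
T = 0.0476 / 0.0224
T = 2.1257

2.1257


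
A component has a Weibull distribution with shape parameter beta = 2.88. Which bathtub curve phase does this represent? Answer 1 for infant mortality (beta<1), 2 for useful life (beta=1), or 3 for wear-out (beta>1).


beta = 2.88
Compare beta to 1:
beta < 1 => infant mortality (phase 1)
beta = 1 => useful life (phase 2)
beta > 1 => wear-out (phase 3)
Since beta = 2.88, this is wear-out (increasing failure rate)
Phase = 3

3
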